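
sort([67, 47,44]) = [ 44,47 , 67]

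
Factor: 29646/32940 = 2^( - 1 )*3^2  *5^(-1 ) = 9/10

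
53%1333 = 53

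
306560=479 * 640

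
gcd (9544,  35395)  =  1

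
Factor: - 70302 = -2^1*3^1*11717^1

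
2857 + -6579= - 3722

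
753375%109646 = 95499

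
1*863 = 863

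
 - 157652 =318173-475825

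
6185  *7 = 43295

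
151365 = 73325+78040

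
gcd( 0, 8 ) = 8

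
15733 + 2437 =18170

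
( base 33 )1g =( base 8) 61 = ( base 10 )49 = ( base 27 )1M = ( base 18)2d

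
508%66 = 46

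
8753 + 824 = 9577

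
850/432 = 425/216 = 1.97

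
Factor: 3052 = 2^2*7^1*109^1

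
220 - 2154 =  - 1934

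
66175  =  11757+54418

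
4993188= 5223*956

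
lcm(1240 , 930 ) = 3720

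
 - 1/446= - 1/446 = - 0.00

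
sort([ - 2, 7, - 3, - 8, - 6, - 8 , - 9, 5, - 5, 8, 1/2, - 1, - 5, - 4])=[ - 9, - 8,-8,-6, - 5, - 5,-4, - 3, - 2, - 1 , 1/2, 5, 7, 8]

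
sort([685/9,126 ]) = [685/9,126 ]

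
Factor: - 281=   -  281^1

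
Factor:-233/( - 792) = 2^(-3) *3^( - 2) * 11^( - 1)*233^1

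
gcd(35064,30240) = 72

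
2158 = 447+1711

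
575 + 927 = 1502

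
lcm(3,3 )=3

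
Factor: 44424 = 2^3*3^2* 617^1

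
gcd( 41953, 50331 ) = 1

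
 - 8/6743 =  - 1+ 6735/6743 = - 0.00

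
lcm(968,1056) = 11616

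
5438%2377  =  684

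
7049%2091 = 776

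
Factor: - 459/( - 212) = 2^( - 2 )*3^3 * 17^1*53^( -1)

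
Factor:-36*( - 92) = 3312 = 2^4*3^2*23^1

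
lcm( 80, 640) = 640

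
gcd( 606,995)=1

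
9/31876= 9/31876 = 0.00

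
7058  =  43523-36465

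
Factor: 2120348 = 2^2  *  530087^1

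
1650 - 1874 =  - 224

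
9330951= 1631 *5721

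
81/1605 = 27/535  =  0.05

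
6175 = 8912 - 2737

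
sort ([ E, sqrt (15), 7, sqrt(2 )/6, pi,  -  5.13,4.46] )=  [ - 5.13, sqrt(2)/6, E, pi,sqrt( 15 ), 4.46,7 ]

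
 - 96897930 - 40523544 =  - 137421474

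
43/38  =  43/38 = 1.13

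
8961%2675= 936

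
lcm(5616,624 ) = 5616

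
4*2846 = 11384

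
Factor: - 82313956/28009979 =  - 2^2 * 47^( - 1)*389^1*52901^1*595957^ ( - 1 ) 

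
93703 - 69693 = 24010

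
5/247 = 5/247 =0.02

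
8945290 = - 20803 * ( - 430 )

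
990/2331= 110/259  =  0.42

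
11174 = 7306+3868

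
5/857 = 5/857 = 0.01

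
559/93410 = 559/93410 = 0.01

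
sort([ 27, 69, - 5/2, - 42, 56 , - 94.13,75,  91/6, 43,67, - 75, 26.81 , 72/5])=[ -94.13, - 75, - 42, - 5/2 , 72/5,91/6, 26.81, 27 , 43 , 56,67,  69,75]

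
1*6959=6959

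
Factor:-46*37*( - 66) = 112332= 2^2*3^1*11^1*23^1*37^1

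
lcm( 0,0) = 0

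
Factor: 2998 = 2^1*1499^1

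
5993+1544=7537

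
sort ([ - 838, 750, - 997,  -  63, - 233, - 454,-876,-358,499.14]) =[ - 997, - 876, - 838,-454 , - 358, - 233,  -  63,499.14,750 ] 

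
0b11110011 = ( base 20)c3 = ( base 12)183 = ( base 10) 243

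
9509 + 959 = 10468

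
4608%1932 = 744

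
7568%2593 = 2382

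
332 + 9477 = 9809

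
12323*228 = 2809644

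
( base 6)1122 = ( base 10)266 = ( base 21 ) ce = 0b100001010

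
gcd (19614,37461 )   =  3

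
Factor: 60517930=2^1 * 5^1*11^1*550163^1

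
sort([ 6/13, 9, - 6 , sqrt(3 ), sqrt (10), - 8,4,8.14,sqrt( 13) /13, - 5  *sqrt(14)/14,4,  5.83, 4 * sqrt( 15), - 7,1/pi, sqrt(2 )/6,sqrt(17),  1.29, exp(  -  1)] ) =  [ - 8, - 7, - 6, - 5*sqrt(14) /14 , sqrt(  2)/6,  sqrt(13 ) /13, 1/pi  ,  exp( - 1),6/13,1.29,sqrt( 3),sqrt(10),4, 4  ,  sqrt(17 ),5.83, 8.14, 9, 4*sqrt(15 )] 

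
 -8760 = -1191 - 7569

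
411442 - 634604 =-223162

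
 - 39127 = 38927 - 78054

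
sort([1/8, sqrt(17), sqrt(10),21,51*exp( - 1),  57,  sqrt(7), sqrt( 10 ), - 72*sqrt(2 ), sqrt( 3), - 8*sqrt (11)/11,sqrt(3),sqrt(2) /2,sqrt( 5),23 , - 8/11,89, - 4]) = [ - 72*sqrt( 2 ), - 4, - 8*sqrt( 11)/11 ,-8/11, 1/8,sqrt( 2)/2,sqrt(3), sqrt( 3),sqrt(5 ),  sqrt(7),sqrt( 10 ),sqrt (10 ),sqrt ( 17) , 51*exp( - 1 ),  21, 23,57, 89 ] 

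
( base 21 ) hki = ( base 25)CHA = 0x1EFF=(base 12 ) 4713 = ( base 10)7935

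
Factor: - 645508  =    -  2^2 * 161377^1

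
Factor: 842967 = 3^5*3469^1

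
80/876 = 20/219  =  0.09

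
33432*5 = 167160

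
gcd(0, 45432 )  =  45432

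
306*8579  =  2625174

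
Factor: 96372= 2^2 * 3^2*2677^1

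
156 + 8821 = 8977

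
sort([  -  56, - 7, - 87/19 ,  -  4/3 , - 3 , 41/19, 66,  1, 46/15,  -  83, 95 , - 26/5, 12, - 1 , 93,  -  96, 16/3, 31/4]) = [-96, - 83, - 56, - 7, - 26/5, - 87/19, - 3, - 4/3, - 1,  1, 41/19,46/15,  16/3, 31/4, 12,  66, 93, 95]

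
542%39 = 35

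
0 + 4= 4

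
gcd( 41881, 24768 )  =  1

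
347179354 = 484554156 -137374802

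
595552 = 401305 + 194247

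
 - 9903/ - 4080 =3301/1360 = 2.43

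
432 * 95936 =41444352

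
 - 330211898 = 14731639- 344943537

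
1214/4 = 303 + 1/2 = 303.50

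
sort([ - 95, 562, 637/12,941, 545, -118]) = [-118, - 95,  637/12,545 , 562,  941 ]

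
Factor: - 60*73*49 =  - 2^2*3^1 * 5^1*7^2*73^1  =  -214620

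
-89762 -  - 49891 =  - 39871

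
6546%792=210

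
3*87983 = 263949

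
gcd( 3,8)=1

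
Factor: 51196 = 2^2*12799^1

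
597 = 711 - 114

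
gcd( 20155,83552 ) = 1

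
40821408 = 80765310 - 39943902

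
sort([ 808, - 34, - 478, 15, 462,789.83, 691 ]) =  [ - 478, - 34, 15, 462,691, 789.83,808 ]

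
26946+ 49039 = 75985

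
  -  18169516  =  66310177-84479693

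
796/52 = 199/13 = 15.31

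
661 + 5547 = 6208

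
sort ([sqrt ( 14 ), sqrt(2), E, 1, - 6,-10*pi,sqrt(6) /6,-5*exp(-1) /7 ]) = [ - 10*pi, - 6, - 5 * exp(-1 )/7,  sqrt(6 ) /6, 1,sqrt( 2),E,sqrt( 14)]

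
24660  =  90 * 274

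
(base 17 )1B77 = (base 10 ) 8218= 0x201a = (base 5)230333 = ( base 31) 8H3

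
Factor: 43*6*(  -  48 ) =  - 12384 = - 2^5 * 3^2*43^1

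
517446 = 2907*178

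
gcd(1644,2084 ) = 4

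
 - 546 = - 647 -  - 101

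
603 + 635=1238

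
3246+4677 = 7923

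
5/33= 5/33 = 0.15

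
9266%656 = 82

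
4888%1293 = 1009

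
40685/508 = 40685/508 =80.09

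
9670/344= 4835/172 = 28.11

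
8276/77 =107 + 37/77= 107.48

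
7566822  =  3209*2358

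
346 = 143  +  203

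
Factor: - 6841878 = -2^1*3^1*103^1*11071^1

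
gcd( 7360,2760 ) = 920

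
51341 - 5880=45461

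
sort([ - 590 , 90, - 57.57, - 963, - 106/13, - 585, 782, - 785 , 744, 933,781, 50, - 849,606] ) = [  -  963, - 849,-785, - 590  , -585 ,-57.57,-106/13 , 50,90, 606,744,  781, 782, 933 ]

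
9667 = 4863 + 4804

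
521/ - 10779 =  - 1 + 10258/10779  =  - 0.05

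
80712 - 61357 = 19355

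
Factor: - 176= - 2^4*11^1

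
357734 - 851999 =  - 494265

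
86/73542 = 43/36771 = 0.00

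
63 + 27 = 90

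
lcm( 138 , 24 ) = 552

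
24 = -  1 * (-24)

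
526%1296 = 526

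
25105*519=13029495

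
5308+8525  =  13833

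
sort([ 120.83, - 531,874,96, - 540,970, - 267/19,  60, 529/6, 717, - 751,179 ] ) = [ - 751 , - 540, - 531, - 267/19,60, 529/6,96,  120.83  ,  179,717,874,970 ]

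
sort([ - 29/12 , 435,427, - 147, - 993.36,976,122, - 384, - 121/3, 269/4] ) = [ - 993.36, - 384, - 147, - 121/3, - 29/12, 269/4,122, 427, 435, 976 ] 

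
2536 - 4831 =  - 2295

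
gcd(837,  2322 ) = 27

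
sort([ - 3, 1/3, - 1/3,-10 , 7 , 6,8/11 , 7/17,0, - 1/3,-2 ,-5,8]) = [ - 10,-5, - 3,-2, - 1/3, - 1/3 , 0, 1/3 , 7/17, 8/11,6, 7 , 8] 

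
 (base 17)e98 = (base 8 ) 10157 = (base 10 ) 4207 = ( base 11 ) 3185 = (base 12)2527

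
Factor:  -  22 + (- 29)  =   - 3^1*17^1= - 51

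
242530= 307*790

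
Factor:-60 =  - 2^2*3^1 *5^1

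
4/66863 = 4/66863 = 0.00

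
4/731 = 4/731 = 0.01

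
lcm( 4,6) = 12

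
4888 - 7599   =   - 2711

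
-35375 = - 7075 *5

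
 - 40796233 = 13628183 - 54424416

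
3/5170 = 3/5170 = 0.00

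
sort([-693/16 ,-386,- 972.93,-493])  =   [ - 972.93, - 493,-386, - 693/16 ]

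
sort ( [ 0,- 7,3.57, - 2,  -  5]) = [ - 7, - 5, - 2, 0, 3.57]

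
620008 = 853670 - 233662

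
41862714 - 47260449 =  - 5397735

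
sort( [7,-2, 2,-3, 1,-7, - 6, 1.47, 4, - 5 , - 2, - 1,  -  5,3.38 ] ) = [-7, - 6,  -  5,-5,-3,-2,-2,  -  1,1,1.47, 2, 3.38,4, 7]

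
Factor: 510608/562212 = 2^2*3^ ( - 2) * 23^(-1)*47^1 = 188/207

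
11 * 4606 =50666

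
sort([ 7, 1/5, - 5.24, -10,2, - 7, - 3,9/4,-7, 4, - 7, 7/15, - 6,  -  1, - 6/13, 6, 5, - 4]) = [ - 10, - 7, - 7,-7, - 6, - 5.24, - 4, - 3, - 1, - 6/13, 1/5, 7/15,2, 9/4, 4, 5,6, 7] 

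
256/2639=256/2639 = 0.10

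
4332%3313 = 1019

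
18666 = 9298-  -  9368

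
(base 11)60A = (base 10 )736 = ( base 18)24g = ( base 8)1340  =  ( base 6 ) 3224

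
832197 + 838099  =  1670296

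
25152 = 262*96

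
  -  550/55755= -110/11151 =-  0.01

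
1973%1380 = 593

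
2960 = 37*80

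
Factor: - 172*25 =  - 2^2*5^2 * 43^1=-4300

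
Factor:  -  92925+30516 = -62409 = - 3^1*71^1*293^1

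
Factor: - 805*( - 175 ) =5^3*7^2*23^1 = 140875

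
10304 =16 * 644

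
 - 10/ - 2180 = 1/218 = 0.00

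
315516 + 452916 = 768432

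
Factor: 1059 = 3^1*353^1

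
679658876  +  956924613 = 1636583489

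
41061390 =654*62785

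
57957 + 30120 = 88077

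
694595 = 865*803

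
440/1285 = 88/257= 0.34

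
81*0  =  0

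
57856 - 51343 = 6513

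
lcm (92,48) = 1104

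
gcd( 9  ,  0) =9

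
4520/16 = 565/2 = 282.50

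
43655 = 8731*5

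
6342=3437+2905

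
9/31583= 9/31583 =0.00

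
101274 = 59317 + 41957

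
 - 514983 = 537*(-959)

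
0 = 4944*0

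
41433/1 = 41433 = 41433.00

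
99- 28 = 71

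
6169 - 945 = 5224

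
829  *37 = 30673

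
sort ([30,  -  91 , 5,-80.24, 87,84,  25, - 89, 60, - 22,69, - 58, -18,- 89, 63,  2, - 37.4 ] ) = [ - 91,  -  89,  -  89,-80.24, -58 , - 37.4, - 22, - 18,2, 5, 25,30, 60,  63 , 69, 84,87] 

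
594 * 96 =57024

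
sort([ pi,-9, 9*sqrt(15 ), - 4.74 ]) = [ - 9, - 4.74,pi,9*sqrt(15 ) ]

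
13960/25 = 2792/5=558.40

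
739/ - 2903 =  - 1+2164/2903 = - 0.25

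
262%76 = 34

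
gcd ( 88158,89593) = 7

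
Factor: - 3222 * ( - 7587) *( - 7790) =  - 190428996060 = - 2^2 * 3^5*5^1 * 19^1*41^1*179^1 * 281^1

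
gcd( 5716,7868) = 4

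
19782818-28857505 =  - 9074687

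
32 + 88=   120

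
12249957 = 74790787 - 62540830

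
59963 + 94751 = 154714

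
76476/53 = 76476/53 = 1442.94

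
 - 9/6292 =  -9/6292= -0.00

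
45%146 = 45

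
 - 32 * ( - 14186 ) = 453952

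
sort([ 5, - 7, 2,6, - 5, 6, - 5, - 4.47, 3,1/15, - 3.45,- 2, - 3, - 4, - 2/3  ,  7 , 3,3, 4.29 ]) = [ - 7, -5, - 5, - 4.47, - 4,-3.45,-3,-2, - 2/3 , 1/15,2,3,3,3, 4.29,5,  6,6,7] 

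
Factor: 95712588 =2^2 *3^2*2658683^1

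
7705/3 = 2568+1/3  =  2568.33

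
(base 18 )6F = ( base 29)47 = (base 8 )173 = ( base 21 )5I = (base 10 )123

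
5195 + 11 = 5206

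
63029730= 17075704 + 45954026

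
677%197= 86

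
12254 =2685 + 9569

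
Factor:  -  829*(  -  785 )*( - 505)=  - 328636325 =-  5^2*101^1*157^1 * 829^1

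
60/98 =30/49 = 0.61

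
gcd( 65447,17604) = 1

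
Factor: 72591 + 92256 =3^1*54949^1=164847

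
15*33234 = 498510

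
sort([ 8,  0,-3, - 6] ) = [-6,-3, 0, 8 ]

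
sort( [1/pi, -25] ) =[ - 25, 1/pi]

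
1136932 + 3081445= 4218377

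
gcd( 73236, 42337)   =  1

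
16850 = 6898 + 9952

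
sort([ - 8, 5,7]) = [ - 8, 5, 7 ] 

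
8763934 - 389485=8374449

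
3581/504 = 3581/504= 7.11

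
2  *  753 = 1506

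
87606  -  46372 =41234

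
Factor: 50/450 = 1/9 = 3^( - 2)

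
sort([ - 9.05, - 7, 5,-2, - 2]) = [ - 9.05, - 7 , - 2, - 2,5]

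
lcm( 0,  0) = 0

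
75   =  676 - 601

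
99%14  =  1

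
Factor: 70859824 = 2^4*7^1*632677^1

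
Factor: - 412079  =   - 151^1*2729^1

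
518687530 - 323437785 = 195249745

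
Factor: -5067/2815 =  - 3^2*5^( - 1) = - 9/5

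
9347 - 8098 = 1249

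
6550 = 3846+2704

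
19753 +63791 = 83544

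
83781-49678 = 34103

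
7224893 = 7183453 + 41440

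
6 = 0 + 6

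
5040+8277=13317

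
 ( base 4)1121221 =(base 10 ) 5737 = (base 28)78P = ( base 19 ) FGI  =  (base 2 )1011001101001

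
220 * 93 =20460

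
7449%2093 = 1170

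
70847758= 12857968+57989790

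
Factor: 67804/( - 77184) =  - 2^( - 5)*3^( - 2)*11^1* 23^1 = - 253/288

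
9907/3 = 9907/3 = 3302.33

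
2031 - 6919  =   - 4888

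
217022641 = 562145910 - 345123269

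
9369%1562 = 1559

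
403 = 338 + 65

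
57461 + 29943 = 87404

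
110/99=1 + 1/9=1.11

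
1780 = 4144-2364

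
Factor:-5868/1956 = - 3^1 = -3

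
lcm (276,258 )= 11868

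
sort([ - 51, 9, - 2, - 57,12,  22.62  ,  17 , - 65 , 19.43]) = [-65, - 57, - 51, - 2, 9, 12,  17,  19.43,22.62]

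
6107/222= 27 + 113/222 = 27.51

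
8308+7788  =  16096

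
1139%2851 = 1139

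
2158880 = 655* 3296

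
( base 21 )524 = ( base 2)100011001011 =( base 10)2251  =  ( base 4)203023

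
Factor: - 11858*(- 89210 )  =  1057852180  =  2^2 *5^1*7^2*11^3* 811^1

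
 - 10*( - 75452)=754520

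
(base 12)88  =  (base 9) 125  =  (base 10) 104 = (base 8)150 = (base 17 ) 62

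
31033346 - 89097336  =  -58063990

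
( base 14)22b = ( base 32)df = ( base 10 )431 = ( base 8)657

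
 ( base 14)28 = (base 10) 36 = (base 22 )1E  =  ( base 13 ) 2A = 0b100100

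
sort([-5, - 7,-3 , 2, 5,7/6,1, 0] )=[-7, -5, - 3, 0,1, 7/6,2, 5] 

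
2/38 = 1/19  =  0.05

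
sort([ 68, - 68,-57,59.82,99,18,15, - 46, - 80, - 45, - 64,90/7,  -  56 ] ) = [ - 80, - 68, - 64,  -  57,-56,- 46, - 45, 90/7, 15,18, 59.82,68, 99 ]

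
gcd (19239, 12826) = 6413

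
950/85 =190/17 =11.18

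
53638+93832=147470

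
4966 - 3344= 1622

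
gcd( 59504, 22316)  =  4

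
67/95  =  67/95 = 0.71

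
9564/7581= 1 + 661/2527 = 1.26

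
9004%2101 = 600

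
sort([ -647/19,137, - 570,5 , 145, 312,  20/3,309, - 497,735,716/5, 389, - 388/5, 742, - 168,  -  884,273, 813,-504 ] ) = [ - 884 ,-570, - 504,-497, - 168 ,-388/5, - 647/19, 5 , 20/3,137,716/5 , 145, 273, 309, 312, 389 , 735,  742,813]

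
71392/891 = 71392/891 = 80.13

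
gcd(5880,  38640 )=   840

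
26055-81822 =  - 55767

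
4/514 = 2/257 = 0.01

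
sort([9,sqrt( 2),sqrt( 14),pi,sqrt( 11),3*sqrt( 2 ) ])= [sqrt( 2),pi,sqrt (11 ), sqrt(14 ), 3*sqrt(2),9 ] 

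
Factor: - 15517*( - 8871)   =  3^1  *  59^1 * 263^1*2957^1= 137651307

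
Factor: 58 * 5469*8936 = 2^4*3^1  *  29^1*1117^1*1823^1 =2834517072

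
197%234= 197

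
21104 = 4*5276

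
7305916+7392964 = 14698880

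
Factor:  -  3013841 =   -  3013841^1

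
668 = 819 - 151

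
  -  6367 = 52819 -59186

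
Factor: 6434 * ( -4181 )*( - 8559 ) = 2^1  *3^3*37^1*113^1*317^1*3217^1 = 230241841686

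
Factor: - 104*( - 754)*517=40541072 = 2^4 *11^1*13^2*29^1*47^1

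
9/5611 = 9/5611 = 0.00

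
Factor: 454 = 2^1*227^1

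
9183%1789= 238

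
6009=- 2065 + 8074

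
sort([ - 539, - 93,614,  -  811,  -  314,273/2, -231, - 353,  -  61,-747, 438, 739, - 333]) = [ - 811,-747,-539,-353, - 333, - 314,-231, - 93, - 61, 273/2 , 438, 614, 739 ] 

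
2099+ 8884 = 10983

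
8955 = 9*995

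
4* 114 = 456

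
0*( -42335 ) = 0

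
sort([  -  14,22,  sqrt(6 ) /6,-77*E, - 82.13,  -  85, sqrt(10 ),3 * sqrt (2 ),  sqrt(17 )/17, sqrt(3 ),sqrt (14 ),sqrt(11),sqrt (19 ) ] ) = [  -  77*E,-85, - 82.13,-14, sqrt ( 17)/17,sqrt(6 )/6,sqrt( 3),sqrt(10) , sqrt( 11),sqrt(14),3*sqrt( 2 ), sqrt( 19),22 ] 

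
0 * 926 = 0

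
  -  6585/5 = - 1317  =  - 1317.00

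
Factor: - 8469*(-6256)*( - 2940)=- 155767268160 = - 2^6*3^3*5^1*7^2*17^1 *23^1*941^1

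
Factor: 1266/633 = 2 = 2^1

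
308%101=5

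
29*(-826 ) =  - 23954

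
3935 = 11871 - 7936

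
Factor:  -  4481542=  - 2^1*13^2*13259^1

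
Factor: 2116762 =2^1*1058381^1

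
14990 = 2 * 7495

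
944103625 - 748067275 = 196036350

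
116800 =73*1600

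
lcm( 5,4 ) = 20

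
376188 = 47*8004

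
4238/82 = 2119/41=51.68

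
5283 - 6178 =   -  895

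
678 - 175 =503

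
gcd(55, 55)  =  55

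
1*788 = 788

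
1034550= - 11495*( - 90)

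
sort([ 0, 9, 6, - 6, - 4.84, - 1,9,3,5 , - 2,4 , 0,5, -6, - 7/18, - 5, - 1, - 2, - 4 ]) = [ - 6 , - 6,  -  5, - 4.84, - 4, - 2, - 2, - 1,  -  1, - 7/18, 0,0, 3,  4,5, 5, 6,  9,  9 ]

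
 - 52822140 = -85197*620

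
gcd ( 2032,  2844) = 4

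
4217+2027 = 6244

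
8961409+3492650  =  12454059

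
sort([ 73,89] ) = [ 73,89]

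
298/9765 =298/9765= 0.03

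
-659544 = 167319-826863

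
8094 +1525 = 9619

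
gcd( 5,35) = 5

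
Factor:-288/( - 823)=2^5*3^2*823^( - 1 ) 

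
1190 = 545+645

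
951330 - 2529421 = -1578091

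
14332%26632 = 14332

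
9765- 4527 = 5238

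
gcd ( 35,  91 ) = 7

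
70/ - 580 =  -7/58 =-0.12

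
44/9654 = 22/4827 = 0.00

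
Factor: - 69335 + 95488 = 26153  =  26153^1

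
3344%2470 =874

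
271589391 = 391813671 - 120224280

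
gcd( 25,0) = 25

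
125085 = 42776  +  82309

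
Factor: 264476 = 2^2 * 37^1*1787^1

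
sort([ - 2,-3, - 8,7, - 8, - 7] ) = [ -8, - 8, - 7, - 3, - 2,7]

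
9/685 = 9/685=0.01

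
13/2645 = 13/2645 = 0.00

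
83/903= 83/903 = 0.09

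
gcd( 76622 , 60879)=91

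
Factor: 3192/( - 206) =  - 1596/103 = - 2^2* 3^1 * 7^1*19^1*103^( - 1)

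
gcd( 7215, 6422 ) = 13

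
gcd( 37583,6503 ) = 7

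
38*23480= 892240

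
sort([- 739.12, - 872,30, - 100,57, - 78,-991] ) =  [-991,- 872,-739.12 ,  -  100, - 78  ,  30,57]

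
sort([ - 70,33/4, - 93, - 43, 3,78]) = [-93, - 70,  -  43, 3,33/4, 78 ]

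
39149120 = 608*64390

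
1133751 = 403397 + 730354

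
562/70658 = 281/35329 = 0.01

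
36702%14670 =7362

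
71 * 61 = 4331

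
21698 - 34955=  - 13257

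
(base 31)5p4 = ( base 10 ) 5584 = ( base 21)cdj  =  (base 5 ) 134314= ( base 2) 1010111010000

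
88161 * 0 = 0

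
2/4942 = 1/2471  =  0.00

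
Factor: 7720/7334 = 20/19 = 2^2*5^1*19^( - 1)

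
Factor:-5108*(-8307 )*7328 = 310942839168 = 2^7*3^2*13^1*71^1*229^1*1277^1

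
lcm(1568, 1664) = 81536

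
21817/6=3636 + 1/6= 3636.17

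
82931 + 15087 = 98018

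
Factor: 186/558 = 1/3 = 3^( - 1)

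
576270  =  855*674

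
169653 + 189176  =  358829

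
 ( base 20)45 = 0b1010101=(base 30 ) 2P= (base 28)31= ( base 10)85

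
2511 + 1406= 3917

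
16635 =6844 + 9791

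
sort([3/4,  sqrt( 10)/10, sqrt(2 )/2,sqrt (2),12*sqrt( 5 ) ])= [ sqrt (10 )/10,sqrt( 2 )/2 , 3/4,sqrt(2), 12*sqrt(5) ] 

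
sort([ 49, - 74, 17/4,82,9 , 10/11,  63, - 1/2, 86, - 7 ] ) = [ - 74, - 7 , - 1/2, 10/11, 17/4, 9, 49, 63,  82, 86]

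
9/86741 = 9/86741 = 0.00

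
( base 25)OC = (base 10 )612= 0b1001100100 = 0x264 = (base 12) 430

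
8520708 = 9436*903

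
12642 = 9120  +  3522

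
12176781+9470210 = 21646991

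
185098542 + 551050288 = 736148830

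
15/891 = 5/297= 0.02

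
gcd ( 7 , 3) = 1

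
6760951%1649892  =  161383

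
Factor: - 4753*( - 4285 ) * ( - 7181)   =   - 146252590505 = -5^1* 7^2 * 43^1 * 97^1*167^1*857^1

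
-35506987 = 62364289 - 97871276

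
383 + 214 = 597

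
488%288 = 200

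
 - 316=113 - 429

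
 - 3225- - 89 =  - 3136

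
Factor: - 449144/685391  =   - 2^3*7^( - 1) * 23^1*179^(-1)*547^(- 1 )*2441^1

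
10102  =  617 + 9485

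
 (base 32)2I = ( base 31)2K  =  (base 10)82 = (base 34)2E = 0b1010010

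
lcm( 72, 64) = 576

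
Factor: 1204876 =2^2*301219^1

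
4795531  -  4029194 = 766337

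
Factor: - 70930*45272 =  - 3211142960  =  - 2^4*5^1*41^1*173^1*5659^1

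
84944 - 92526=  - 7582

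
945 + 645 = 1590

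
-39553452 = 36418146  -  75971598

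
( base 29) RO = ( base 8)1447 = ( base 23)1C2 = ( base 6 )3423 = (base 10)807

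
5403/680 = 7 +643/680 = 7.95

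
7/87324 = 7/87324 = 0.00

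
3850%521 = 203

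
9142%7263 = 1879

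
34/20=1 + 7/10= 1.70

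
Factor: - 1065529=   -  1065529^1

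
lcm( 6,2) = 6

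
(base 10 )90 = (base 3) 10100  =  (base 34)2m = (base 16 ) 5A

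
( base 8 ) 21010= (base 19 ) 152a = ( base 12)5060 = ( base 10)8712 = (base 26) CN2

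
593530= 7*84790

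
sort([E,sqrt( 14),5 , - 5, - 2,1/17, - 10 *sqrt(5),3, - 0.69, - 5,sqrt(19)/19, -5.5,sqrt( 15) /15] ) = [- 10*sqrt( 5),-5.5, - 5, - 5, - 2, - 0.69,1/17,sqrt(19)/19,sqrt( 15)/15,E,3,sqrt( 14),5]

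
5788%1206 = 964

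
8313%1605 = 288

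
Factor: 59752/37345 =2^3*5^ ( - 1) = 8/5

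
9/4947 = 3/1649 = 0.00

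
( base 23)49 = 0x65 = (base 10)101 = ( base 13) 7a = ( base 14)73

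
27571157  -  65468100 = - 37896943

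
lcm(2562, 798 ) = 48678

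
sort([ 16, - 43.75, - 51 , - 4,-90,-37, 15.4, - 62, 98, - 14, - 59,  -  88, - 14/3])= [ - 90, - 88, -62, - 59, - 51,- 43.75, - 37, - 14, - 14/3, - 4,15.4,16,98]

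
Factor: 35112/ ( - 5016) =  - 7^1 = -7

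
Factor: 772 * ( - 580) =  - 447760  =  - 2^4 * 5^1*29^1*193^1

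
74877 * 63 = 4717251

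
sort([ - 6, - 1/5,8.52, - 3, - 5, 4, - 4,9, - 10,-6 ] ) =[ - 10, - 6, - 6,-5, -4,- 3, - 1/5,4,8.52  ,  9 ] 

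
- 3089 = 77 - 3166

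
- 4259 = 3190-7449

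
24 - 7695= - 7671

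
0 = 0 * 72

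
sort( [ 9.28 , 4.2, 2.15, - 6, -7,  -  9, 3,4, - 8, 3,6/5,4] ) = [-9 , - 8,-7, - 6,  6/5 , 2.15, 3 , 3,  4,4 , 4.2,9.28]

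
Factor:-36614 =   -  2^1*18307^1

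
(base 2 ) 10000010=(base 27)4M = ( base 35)3P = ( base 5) 1010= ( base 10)130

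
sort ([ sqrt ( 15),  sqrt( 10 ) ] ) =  [ sqrt( 10 ),sqrt( 15)] 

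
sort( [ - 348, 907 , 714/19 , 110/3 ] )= [ - 348, 110/3, 714/19, 907]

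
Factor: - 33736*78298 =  - 2641461328 =- 2^4*11^1  *3559^1*4217^1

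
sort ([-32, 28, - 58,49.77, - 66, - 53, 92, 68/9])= [  -  66,  -  58,-53, - 32,68/9 , 28 , 49.77,92]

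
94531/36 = 2625 + 31/36= 2625.86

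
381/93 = 127/31= 4.10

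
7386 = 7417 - 31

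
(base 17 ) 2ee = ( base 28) 11i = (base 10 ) 830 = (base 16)33e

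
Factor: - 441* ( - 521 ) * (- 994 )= - 228382434 = - 2^1*3^2*7^3 * 71^1*521^1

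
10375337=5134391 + 5240946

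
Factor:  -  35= - 5^1*7^1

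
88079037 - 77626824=10452213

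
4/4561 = 4/4561 =0.00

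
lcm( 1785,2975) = 8925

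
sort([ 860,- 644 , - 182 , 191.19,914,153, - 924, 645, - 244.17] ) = [ - 924, - 644, - 244.17, - 182, 153,191.19,645,860,914 ] 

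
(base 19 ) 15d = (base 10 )469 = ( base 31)F4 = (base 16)1D5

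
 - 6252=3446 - 9698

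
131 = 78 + 53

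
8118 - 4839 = 3279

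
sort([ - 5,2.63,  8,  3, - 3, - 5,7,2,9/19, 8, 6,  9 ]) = [ - 5, - 5,-3,9/19,2 , 2.63,3,  6,7,8,8,9 ] 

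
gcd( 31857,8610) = 861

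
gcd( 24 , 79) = 1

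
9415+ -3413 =6002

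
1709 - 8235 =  - 6526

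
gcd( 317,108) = 1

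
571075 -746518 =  - 175443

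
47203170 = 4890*9653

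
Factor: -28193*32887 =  - 11^2*233^1 * 32887^1 = -927183191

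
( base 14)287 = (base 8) 777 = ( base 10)511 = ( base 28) I7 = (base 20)15b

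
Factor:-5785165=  - 5^1*1157033^1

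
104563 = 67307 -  - 37256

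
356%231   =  125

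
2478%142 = 64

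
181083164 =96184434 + 84898730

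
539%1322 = 539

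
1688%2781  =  1688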